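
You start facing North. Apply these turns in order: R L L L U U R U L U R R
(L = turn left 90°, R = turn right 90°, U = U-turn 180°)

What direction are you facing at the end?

Answer: Final heading: North

Derivation:
Start: North
  R (right (90° clockwise)) -> East
  L (left (90° counter-clockwise)) -> North
  L (left (90° counter-clockwise)) -> West
  L (left (90° counter-clockwise)) -> South
  U (U-turn (180°)) -> North
  U (U-turn (180°)) -> South
  R (right (90° clockwise)) -> West
  U (U-turn (180°)) -> East
  L (left (90° counter-clockwise)) -> North
  U (U-turn (180°)) -> South
  R (right (90° clockwise)) -> West
  R (right (90° clockwise)) -> North
Final: North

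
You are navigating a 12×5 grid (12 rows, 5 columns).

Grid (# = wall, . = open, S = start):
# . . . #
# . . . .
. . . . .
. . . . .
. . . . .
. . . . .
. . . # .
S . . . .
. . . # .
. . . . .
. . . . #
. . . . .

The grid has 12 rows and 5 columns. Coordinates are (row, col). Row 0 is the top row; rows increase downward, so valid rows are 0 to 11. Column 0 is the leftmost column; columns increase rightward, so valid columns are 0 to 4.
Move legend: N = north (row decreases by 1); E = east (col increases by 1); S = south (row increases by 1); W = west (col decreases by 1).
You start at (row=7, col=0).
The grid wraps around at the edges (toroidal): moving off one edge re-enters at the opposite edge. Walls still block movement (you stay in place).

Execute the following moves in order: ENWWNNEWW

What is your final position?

Answer: Final position: (row=4, col=3)

Derivation:
Start: (row=7, col=0)
  E (east): (row=7, col=0) -> (row=7, col=1)
  N (north): (row=7, col=1) -> (row=6, col=1)
  W (west): (row=6, col=1) -> (row=6, col=0)
  W (west): (row=6, col=0) -> (row=6, col=4)
  N (north): (row=6, col=4) -> (row=5, col=4)
  N (north): (row=5, col=4) -> (row=4, col=4)
  E (east): (row=4, col=4) -> (row=4, col=0)
  W (west): (row=4, col=0) -> (row=4, col=4)
  W (west): (row=4, col=4) -> (row=4, col=3)
Final: (row=4, col=3)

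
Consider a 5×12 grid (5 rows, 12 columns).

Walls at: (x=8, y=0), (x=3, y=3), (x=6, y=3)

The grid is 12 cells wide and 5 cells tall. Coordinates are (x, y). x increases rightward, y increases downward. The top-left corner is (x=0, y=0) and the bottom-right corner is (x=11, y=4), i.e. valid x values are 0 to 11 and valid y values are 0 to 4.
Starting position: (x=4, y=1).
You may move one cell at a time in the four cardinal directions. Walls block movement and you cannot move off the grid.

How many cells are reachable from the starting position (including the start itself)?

BFS flood-fill from (x=4, y=1):
  Distance 0: (x=4, y=1)
  Distance 1: (x=4, y=0), (x=3, y=1), (x=5, y=1), (x=4, y=2)
  Distance 2: (x=3, y=0), (x=5, y=0), (x=2, y=1), (x=6, y=1), (x=3, y=2), (x=5, y=2), (x=4, y=3)
  Distance 3: (x=2, y=0), (x=6, y=0), (x=1, y=1), (x=7, y=1), (x=2, y=2), (x=6, y=2), (x=5, y=3), (x=4, y=4)
  Distance 4: (x=1, y=0), (x=7, y=0), (x=0, y=1), (x=8, y=1), (x=1, y=2), (x=7, y=2), (x=2, y=3), (x=3, y=4), (x=5, y=4)
  Distance 5: (x=0, y=0), (x=9, y=1), (x=0, y=2), (x=8, y=2), (x=1, y=3), (x=7, y=3), (x=2, y=4), (x=6, y=4)
  Distance 6: (x=9, y=0), (x=10, y=1), (x=9, y=2), (x=0, y=3), (x=8, y=3), (x=1, y=4), (x=7, y=4)
  Distance 7: (x=10, y=0), (x=11, y=1), (x=10, y=2), (x=9, y=3), (x=0, y=4), (x=8, y=4)
  Distance 8: (x=11, y=0), (x=11, y=2), (x=10, y=3), (x=9, y=4)
  Distance 9: (x=11, y=3), (x=10, y=4)
  Distance 10: (x=11, y=4)
Total reachable: 57 (grid has 57 open cells total)

Answer: Reachable cells: 57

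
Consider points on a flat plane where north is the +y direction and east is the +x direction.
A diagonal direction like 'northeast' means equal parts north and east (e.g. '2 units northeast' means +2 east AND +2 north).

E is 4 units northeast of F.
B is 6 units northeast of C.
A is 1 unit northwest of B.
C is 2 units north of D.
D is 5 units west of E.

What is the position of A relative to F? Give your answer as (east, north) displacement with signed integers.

Answer: A is at (east=4, north=13) relative to F.

Derivation:
Place F at the origin (east=0, north=0).
  E is 4 units northeast of F: delta (east=+4, north=+4); E at (east=4, north=4).
  D is 5 units west of E: delta (east=-5, north=+0); D at (east=-1, north=4).
  C is 2 units north of D: delta (east=+0, north=+2); C at (east=-1, north=6).
  B is 6 units northeast of C: delta (east=+6, north=+6); B at (east=5, north=12).
  A is 1 unit northwest of B: delta (east=-1, north=+1); A at (east=4, north=13).
Therefore A relative to F: (east=4, north=13).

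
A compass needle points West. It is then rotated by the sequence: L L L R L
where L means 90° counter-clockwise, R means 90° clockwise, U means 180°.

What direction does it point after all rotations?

Answer: Final heading: North

Derivation:
Start: West
  L (left (90° counter-clockwise)) -> South
  L (left (90° counter-clockwise)) -> East
  L (left (90° counter-clockwise)) -> North
  R (right (90° clockwise)) -> East
  L (left (90° counter-clockwise)) -> North
Final: North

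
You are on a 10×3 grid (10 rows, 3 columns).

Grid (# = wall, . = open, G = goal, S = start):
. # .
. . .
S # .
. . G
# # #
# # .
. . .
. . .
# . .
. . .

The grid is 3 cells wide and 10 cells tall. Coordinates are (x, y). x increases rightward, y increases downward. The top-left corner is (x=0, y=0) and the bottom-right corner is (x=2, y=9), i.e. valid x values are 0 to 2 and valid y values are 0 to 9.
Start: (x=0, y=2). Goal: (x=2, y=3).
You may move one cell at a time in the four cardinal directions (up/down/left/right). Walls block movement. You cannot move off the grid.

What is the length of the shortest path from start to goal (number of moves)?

Answer: Shortest path length: 3

Derivation:
BFS from (x=0, y=2) until reaching (x=2, y=3):
  Distance 0: (x=0, y=2)
  Distance 1: (x=0, y=1), (x=0, y=3)
  Distance 2: (x=0, y=0), (x=1, y=1), (x=1, y=3)
  Distance 3: (x=2, y=1), (x=2, y=3)  <- goal reached here
One shortest path (3 moves): (x=0, y=2) -> (x=0, y=3) -> (x=1, y=3) -> (x=2, y=3)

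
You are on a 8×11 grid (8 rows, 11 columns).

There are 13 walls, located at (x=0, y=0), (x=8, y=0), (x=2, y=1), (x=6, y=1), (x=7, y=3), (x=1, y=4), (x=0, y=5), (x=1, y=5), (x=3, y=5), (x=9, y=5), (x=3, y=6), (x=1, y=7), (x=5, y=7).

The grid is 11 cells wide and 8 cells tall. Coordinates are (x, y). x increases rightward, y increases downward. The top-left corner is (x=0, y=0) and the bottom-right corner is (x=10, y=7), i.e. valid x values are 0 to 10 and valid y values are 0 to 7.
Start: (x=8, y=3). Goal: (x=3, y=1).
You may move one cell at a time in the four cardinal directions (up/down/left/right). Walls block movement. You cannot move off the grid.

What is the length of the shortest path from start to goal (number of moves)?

Answer: Shortest path length: 7

Derivation:
BFS from (x=8, y=3) until reaching (x=3, y=1):
  Distance 0: (x=8, y=3)
  Distance 1: (x=8, y=2), (x=9, y=3), (x=8, y=4)
  Distance 2: (x=8, y=1), (x=7, y=2), (x=9, y=2), (x=10, y=3), (x=7, y=4), (x=9, y=4), (x=8, y=5)
  Distance 3: (x=7, y=1), (x=9, y=1), (x=6, y=2), (x=10, y=2), (x=6, y=4), (x=10, y=4), (x=7, y=5), (x=8, y=6)
  Distance 4: (x=7, y=0), (x=9, y=0), (x=10, y=1), (x=5, y=2), (x=6, y=3), (x=5, y=4), (x=6, y=5), (x=10, y=5), (x=7, y=6), (x=9, y=6), (x=8, y=7)
  Distance 5: (x=6, y=0), (x=10, y=0), (x=5, y=1), (x=4, y=2), (x=5, y=3), (x=4, y=4), (x=5, y=5), (x=6, y=6), (x=10, y=6), (x=7, y=7), (x=9, y=7)
  Distance 6: (x=5, y=0), (x=4, y=1), (x=3, y=2), (x=4, y=3), (x=3, y=4), (x=4, y=5), (x=5, y=6), (x=6, y=7), (x=10, y=7)
  Distance 7: (x=4, y=0), (x=3, y=1), (x=2, y=2), (x=3, y=3), (x=2, y=4), (x=4, y=6)  <- goal reached here
One shortest path (7 moves): (x=8, y=3) -> (x=8, y=2) -> (x=7, y=2) -> (x=6, y=2) -> (x=5, y=2) -> (x=4, y=2) -> (x=3, y=2) -> (x=3, y=1)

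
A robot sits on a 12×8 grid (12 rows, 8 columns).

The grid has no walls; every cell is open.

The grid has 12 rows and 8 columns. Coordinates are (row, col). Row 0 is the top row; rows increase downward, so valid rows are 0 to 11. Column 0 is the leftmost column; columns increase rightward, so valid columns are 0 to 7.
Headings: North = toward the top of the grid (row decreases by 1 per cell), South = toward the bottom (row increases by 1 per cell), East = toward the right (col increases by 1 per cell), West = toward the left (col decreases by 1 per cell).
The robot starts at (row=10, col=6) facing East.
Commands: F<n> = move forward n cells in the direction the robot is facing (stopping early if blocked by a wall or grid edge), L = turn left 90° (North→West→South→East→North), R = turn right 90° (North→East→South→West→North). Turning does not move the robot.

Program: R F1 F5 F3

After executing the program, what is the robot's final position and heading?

Answer: Final position: (row=11, col=6), facing South

Derivation:
Start: (row=10, col=6), facing East
  R: turn right, now facing South
  F1: move forward 1, now at (row=11, col=6)
  F5: move forward 0/5 (blocked), now at (row=11, col=6)
  F3: move forward 0/3 (blocked), now at (row=11, col=6)
Final: (row=11, col=6), facing South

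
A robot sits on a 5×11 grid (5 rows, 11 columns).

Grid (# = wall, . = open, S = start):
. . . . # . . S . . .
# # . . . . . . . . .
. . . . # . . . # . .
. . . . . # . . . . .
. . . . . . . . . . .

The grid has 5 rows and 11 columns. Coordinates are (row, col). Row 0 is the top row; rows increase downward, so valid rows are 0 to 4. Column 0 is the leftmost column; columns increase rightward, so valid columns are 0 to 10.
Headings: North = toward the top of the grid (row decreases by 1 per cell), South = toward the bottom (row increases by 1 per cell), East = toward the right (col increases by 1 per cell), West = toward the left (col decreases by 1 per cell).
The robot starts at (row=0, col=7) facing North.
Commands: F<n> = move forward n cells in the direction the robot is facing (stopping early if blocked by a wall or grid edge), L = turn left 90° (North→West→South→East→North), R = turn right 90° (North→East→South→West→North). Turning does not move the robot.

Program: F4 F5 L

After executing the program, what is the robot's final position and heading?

Answer: Final position: (row=0, col=7), facing West

Derivation:
Start: (row=0, col=7), facing North
  F4: move forward 0/4 (blocked), now at (row=0, col=7)
  F5: move forward 0/5 (blocked), now at (row=0, col=7)
  L: turn left, now facing West
Final: (row=0, col=7), facing West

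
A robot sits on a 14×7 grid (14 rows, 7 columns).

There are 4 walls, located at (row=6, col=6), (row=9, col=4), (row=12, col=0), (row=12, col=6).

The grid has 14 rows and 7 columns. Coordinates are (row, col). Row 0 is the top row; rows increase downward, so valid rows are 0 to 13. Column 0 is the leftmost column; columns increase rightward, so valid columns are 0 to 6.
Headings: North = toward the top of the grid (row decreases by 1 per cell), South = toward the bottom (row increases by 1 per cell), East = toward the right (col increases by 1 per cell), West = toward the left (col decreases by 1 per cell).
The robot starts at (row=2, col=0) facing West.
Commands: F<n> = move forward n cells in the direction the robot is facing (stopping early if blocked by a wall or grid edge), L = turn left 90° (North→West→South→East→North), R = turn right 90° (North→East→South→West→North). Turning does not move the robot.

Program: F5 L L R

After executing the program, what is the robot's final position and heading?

Answer: Final position: (row=2, col=0), facing South

Derivation:
Start: (row=2, col=0), facing West
  F5: move forward 0/5 (blocked), now at (row=2, col=0)
  L: turn left, now facing South
  L: turn left, now facing East
  R: turn right, now facing South
Final: (row=2, col=0), facing South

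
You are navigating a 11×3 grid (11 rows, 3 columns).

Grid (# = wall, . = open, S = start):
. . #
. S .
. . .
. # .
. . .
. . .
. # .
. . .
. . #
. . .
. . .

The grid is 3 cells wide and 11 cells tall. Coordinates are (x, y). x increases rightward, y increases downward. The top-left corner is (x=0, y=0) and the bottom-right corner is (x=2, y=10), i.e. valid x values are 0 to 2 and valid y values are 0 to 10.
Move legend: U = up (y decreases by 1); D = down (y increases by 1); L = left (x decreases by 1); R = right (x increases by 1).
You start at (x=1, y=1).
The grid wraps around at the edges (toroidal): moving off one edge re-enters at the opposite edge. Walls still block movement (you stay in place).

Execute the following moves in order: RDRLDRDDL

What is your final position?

Answer: Final position: (x=2, y=5)

Derivation:
Start: (x=1, y=1)
  R (right): (x=1, y=1) -> (x=2, y=1)
  D (down): (x=2, y=1) -> (x=2, y=2)
  R (right): (x=2, y=2) -> (x=0, y=2)
  L (left): (x=0, y=2) -> (x=2, y=2)
  D (down): (x=2, y=2) -> (x=2, y=3)
  R (right): (x=2, y=3) -> (x=0, y=3)
  D (down): (x=0, y=3) -> (x=0, y=4)
  D (down): (x=0, y=4) -> (x=0, y=5)
  L (left): (x=0, y=5) -> (x=2, y=5)
Final: (x=2, y=5)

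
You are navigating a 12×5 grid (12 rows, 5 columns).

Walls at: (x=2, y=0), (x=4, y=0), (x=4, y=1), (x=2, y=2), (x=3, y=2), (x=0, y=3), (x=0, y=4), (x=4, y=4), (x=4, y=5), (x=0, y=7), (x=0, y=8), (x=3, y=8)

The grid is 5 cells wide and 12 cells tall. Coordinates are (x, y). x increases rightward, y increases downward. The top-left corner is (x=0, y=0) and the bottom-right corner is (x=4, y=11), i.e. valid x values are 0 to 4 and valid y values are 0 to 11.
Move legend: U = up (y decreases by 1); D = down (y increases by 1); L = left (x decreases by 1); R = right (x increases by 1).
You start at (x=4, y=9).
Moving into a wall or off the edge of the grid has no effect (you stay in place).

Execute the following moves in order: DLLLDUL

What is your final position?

Start: (x=4, y=9)
  D (down): (x=4, y=9) -> (x=4, y=10)
  L (left): (x=4, y=10) -> (x=3, y=10)
  L (left): (x=3, y=10) -> (x=2, y=10)
  L (left): (x=2, y=10) -> (x=1, y=10)
  D (down): (x=1, y=10) -> (x=1, y=11)
  U (up): (x=1, y=11) -> (x=1, y=10)
  L (left): (x=1, y=10) -> (x=0, y=10)
Final: (x=0, y=10)

Answer: Final position: (x=0, y=10)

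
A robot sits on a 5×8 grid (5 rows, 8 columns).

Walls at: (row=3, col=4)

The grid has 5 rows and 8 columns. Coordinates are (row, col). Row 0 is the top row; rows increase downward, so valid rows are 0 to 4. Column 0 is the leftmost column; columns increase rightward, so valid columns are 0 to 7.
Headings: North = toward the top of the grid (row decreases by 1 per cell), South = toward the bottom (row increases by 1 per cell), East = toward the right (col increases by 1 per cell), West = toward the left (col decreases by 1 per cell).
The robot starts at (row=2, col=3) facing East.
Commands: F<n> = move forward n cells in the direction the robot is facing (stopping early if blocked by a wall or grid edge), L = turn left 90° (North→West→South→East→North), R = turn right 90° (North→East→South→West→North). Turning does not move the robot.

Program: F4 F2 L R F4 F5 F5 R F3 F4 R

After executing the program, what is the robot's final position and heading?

Start: (row=2, col=3), facing East
  F4: move forward 4, now at (row=2, col=7)
  F2: move forward 0/2 (blocked), now at (row=2, col=7)
  L: turn left, now facing North
  R: turn right, now facing East
  F4: move forward 0/4 (blocked), now at (row=2, col=7)
  F5: move forward 0/5 (blocked), now at (row=2, col=7)
  F5: move forward 0/5 (blocked), now at (row=2, col=7)
  R: turn right, now facing South
  F3: move forward 2/3 (blocked), now at (row=4, col=7)
  F4: move forward 0/4 (blocked), now at (row=4, col=7)
  R: turn right, now facing West
Final: (row=4, col=7), facing West

Answer: Final position: (row=4, col=7), facing West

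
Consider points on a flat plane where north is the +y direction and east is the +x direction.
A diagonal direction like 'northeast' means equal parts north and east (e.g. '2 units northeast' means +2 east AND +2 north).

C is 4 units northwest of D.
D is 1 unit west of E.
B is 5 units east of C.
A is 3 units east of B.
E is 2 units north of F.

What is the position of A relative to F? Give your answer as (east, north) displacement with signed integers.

Place F at the origin (east=0, north=0).
  E is 2 units north of F: delta (east=+0, north=+2); E at (east=0, north=2).
  D is 1 unit west of E: delta (east=-1, north=+0); D at (east=-1, north=2).
  C is 4 units northwest of D: delta (east=-4, north=+4); C at (east=-5, north=6).
  B is 5 units east of C: delta (east=+5, north=+0); B at (east=0, north=6).
  A is 3 units east of B: delta (east=+3, north=+0); A at (east=3, north=6).
Therefore A relative to F: (east=3, north=6).

Answer: A is at (east=3, north=6) relative to F.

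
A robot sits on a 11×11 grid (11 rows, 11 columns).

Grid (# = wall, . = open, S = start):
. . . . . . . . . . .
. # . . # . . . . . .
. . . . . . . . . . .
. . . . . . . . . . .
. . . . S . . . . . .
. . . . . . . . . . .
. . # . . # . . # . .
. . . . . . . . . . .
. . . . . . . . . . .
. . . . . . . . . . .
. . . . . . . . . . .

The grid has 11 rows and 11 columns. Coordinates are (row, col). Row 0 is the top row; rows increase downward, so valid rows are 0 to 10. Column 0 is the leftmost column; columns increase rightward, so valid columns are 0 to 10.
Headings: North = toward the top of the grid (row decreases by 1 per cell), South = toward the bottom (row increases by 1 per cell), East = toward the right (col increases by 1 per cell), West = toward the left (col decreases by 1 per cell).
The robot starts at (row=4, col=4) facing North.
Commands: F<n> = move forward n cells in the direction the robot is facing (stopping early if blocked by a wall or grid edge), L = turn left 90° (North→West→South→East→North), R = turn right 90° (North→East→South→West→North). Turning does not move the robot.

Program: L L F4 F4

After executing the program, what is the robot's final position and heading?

Start: (row=4, col=4), facing North
  L: turn left, now facing West
  L: turn left, now facing South
  F4: move forward 4, now at (row=8, col=4)
  F4: move forward 2/4 (blocked), now at (row=10, col=4)
Final: (row=10, col=4), facing South

Answer: Final position: (row=10, col=4), facing South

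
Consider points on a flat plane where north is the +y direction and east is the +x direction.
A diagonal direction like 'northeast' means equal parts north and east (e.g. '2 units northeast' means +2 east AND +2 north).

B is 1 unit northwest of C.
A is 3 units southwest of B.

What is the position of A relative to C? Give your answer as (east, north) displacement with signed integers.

Place C at the origin (east=0, north=0).
  B is 1 unit northwest of C: delta (east=-1, north=+1); B at (east=-1, north=1).
  A is 3 units southwest of B: delta (east=-3, north=-3); A at (east=-4, north=-2).
Therefore A relative to C: (east=-4, north=-2).

Answer: A is at (east=-4, north=-2) relative to C.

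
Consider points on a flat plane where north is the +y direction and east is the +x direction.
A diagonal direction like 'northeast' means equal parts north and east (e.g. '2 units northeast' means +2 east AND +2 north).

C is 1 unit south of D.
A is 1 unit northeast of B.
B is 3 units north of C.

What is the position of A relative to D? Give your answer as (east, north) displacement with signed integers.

Place D at the origin (east=0, north=0).
  C is 1 unit south of D: delta (east=+0, north=-1); C at (east=0, north=-1).
  B is 3 units north of C: delta (east=+0, north=+3); B at (east=0, north=2).
  A is 1 unit northeast of B: delta (east=+1, north=+1); A at (east=1, north=3).
Therefore A relative to D: (east=1, north=3).

Answer: A is at (east=1, north=3) relative to D.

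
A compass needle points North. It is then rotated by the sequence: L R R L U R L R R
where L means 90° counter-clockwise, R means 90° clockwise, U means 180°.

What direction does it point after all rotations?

Start: North
  L (left (90° counter-clockwise)) -> West
  R (right (90° clockwise)) -> North
  R (right (90° clockwise)) -> East
  L (left (90° counter-clockwise)) -> North
  U (U-turn (180°)) -> South
  R (right (90° clockwise)) -> West
  L (left (90° counter-clockwise)) -> South
  R (right (90° clockwise)) -> West
  R (right (90° clockwise)) -> North
Final: North

Answer: Final heading: North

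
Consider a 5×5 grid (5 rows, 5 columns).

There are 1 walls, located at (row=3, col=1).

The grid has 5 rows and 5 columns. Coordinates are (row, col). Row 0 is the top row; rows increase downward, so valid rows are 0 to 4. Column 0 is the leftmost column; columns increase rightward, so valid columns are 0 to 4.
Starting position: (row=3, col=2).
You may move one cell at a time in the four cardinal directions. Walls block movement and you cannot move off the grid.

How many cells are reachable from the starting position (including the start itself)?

BFS flood-fill from (row=3, col=2):
  Distance 0: (row=3, col=2)
  Distance 1: (row=2, col=2), (row=3, col=3), (row=4, col=2)
  Distance 2: (row=1, col=2), (row=2, col=1), (row=2, col=3), (row=3, col=4), (row=4, col=1), (row=4, col=3)
  Distance 3: (row=0, col=2), (row=1, col=1), (row=1, col=3), (row=2, col=0), (row=2, col=4), (row=4, col=0), (row=4, col=4)
  Distance 4: (row=0, col=1), (row=0, col=3), (row=1, col=0), (row=1, col=4), (row=3, col=0)
  Distance 5: (row=0, col=0), (row=0, col=4)
Total reachable: 24 (grid has 24 open cells total)

Answer: Reachable cells: 24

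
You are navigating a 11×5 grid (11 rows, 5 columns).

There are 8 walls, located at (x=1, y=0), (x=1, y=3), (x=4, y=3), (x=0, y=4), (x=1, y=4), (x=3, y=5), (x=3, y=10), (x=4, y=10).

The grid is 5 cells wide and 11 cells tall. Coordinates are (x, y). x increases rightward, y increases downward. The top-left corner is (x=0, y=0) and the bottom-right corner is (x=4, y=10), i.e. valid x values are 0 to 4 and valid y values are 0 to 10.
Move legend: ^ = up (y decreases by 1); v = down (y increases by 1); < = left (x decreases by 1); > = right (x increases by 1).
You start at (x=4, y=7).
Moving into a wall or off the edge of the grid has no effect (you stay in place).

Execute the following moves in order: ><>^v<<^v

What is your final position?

Start: (x=4, y=7)
  > (right): blocked, stay at (x=4, y=7)
  < (left): (x=4, y=7) -> (x=3, y=7)
  > (right): (x=3, y=7) -> (x=4, y=7)
  ^ (up): (x=4, y=7) -> (x=4, y=6)
  v (down): (x=4, y=6) -> (x=4, y=7)
  < (left): (x=4, y=7) -> (x=3, y=7)
  < (left): (x=3, y=7) -> (x=2, y=7)
  ^ (up): (x=2, y=7) -> (x=2, y=6)
  v (down): (x=2, y=6) -> (x=2, y=7)
Final: (x=2, y=7)

Answer: Final position: (x=2, y=7)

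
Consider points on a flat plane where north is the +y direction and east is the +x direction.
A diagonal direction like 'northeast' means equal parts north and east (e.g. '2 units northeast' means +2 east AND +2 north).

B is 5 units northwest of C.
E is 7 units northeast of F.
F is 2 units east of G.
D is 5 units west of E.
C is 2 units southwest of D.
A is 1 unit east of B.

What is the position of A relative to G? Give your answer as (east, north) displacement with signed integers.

Answer: A is at (east=-2, north=10) relative to G.

Derivation:
Place G at the origin (east=0, north=0).
  F is 2 units east of G: delta (east=+2, north=+0); F at (east=2, north=0).
  E is 7 units northeast of F: delta (east=+7, north=+7); E at (east=9, north=7).
  D is 5 units west of E: delta (east=-5, north=+0); D at (east=4, north=7).
  C is 2 units southwest of D: delta (east=-2, north=-2); C at (east=2, north=5).
  B is 5 units northwest of C: delta (east=-5, north=+5); B at (east=-3, north=10).
  A is 1 unit east of B: delta (east=+1, north=+0); A at (east=-2, north=10).
Therefore A relative to G: (east=-2, north=10).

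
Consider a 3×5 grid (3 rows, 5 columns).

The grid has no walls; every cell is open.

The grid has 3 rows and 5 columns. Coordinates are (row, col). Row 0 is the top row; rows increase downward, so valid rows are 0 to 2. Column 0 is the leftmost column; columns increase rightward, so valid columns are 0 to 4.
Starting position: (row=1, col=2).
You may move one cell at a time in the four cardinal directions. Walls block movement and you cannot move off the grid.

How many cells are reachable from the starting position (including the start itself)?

Answer: Reachable cells: 15

Derivation:
BFS flood-fill from (row=1, col=2):
  Distance 0: (row=1, col=2)
  Distance 1: (row=0, col=2), (row=1, col=1), (row=1, col=3), (row=2, col=2)
  Distance 2: (row=0, col=1), (row=0, col=3), (row=1, col=0), (row=1, col=4), (row=2, col=1), (row=2, col=3)
  Distance 3: (row=0, col=0), (row=0, col=4), (row=2, col=0), (row=2, col=4)
Total reachable: 15 (grid has 15 open cells total)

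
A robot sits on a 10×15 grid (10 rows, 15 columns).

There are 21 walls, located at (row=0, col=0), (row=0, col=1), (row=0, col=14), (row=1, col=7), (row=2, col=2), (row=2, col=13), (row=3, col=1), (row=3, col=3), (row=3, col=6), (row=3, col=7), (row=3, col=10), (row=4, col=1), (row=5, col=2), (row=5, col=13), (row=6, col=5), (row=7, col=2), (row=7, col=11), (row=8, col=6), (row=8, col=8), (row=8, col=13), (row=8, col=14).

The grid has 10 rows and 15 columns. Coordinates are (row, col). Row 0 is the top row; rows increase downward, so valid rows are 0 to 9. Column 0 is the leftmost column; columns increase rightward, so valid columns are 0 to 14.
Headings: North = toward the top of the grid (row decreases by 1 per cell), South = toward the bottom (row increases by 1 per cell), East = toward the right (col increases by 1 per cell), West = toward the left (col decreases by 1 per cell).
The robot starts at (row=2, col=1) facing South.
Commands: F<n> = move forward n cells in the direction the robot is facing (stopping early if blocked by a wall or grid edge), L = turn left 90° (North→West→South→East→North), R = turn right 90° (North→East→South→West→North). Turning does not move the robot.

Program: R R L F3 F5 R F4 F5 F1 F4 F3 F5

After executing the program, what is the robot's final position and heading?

Answer: Final position: (row=1, col=0), facing North

Derivation:
Start: (row=2, col=1), facing South
  R: turn right, now facing West
  R: turn right, now facing North
  L: turn left, now facing West
  F3: move forward 1/3 (blocked), now at (row=2, col=0)
  F5: move forward 0/5 (blocked), now at (row=2, col=0)
  R: turn right, now facing North
  F4: move forward 1/4 (blocked), now at (row=1, col=0)
  F5: move forward 0/5 (blocked), now at (row=1, col=0)
  F1: move forward 0/1 (blocked), now at (row=1, col=0)
  F4: move forward 0/4 (blocked), now at (row=1, col=0)
  F3: move forward 0/3 (blocked), now at (row=1, col=0)
  F5: move forward 0/5 (blocked), now at (row=1, col=0)
Final: (row=1, col=0), facing North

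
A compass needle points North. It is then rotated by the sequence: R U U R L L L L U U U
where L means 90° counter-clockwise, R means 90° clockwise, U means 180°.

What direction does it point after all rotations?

Answer: Final heading: North

Derivation:
Start: North
  R (right (90° clockwise)) -> East
  U (U-turn (180°)) -> West
  U (U-turn (180°)) -> East
  R (right (90° clockwise)) -> South
  L (left (90° counter-clockwise)) -> East
  L (left (90° counter-clockwise)) -> North
  L (left (90° counter-clockwise)) -> West
  L (left (90° counter-clockwise)) -> South
  U (U-turn (180°)) -> North
  U (U-turn (180°)) -> South
  U (U-turn (180°)) -> North
Final: North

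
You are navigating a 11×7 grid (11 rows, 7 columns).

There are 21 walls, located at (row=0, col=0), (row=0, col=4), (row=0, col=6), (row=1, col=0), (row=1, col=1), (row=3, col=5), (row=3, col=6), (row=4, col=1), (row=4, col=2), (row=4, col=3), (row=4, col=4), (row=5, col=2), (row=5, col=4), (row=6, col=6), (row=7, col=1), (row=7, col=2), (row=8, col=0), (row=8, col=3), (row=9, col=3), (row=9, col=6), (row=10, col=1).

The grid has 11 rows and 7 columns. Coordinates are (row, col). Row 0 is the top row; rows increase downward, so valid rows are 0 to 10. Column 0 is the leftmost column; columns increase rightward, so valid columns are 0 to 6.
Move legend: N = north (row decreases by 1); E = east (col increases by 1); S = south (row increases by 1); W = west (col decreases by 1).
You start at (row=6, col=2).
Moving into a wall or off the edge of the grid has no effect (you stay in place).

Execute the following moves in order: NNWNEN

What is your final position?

Start: (row=6, col=2)
  N (north): blocked, stay at (row=6, col=2)
  N (north): blocked, stay at (row=6, col=2)
  W (west): (row=6, col=2) -> (row=6, col=1)
  N (north): (row=6, col=1) -> (row=5, col=1)
  E (east): blocked, stay at (row=5, col=1)
  N (north): blocked, stay at (row=5, col=1)
Final: (row=5, col=1)

Answer: Final position: (row=5, col=1)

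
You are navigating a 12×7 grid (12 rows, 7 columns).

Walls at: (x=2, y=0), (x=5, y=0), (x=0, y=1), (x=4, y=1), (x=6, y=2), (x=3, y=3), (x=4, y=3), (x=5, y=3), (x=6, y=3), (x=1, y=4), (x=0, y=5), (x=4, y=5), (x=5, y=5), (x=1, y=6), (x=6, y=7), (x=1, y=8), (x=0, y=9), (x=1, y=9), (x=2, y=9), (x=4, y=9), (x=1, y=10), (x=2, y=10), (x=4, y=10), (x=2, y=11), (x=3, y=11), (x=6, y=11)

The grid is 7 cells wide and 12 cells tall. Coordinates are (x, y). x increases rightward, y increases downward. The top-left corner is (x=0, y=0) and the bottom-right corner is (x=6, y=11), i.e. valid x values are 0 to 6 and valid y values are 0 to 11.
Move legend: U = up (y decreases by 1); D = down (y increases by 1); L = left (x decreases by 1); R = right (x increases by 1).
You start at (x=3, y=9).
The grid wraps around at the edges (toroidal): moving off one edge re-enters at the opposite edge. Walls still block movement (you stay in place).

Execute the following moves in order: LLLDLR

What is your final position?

Answer: Final position: (x=3, y=10)

Derivation:
Start: (x=3, y=9)
  [×3]L (left): blocked, stay at (x=3, y=9)
  D (down): (x=3, y=9) -> (x=3, y=10)
  L (left): blocked, stay at (x=3, y=10)
  R (right): blocked, stay at (x=3, y=10)
Final: (x=3, y=10)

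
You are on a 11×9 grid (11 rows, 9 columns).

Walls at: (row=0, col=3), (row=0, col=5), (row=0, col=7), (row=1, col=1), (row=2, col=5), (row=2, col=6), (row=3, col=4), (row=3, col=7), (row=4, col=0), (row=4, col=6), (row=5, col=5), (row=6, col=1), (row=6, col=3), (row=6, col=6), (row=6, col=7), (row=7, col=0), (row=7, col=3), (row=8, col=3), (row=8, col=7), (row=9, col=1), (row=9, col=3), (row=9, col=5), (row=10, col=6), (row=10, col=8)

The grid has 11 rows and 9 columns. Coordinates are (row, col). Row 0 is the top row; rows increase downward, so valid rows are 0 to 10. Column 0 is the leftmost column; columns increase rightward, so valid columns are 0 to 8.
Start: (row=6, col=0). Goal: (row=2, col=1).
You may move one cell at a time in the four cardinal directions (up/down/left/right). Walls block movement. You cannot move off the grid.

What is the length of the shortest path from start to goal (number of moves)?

Answer: Shortest path length: 5

Derivation:
BFS from (row=6, col=0) until reaching (row=2, col=1):
  Distance 0: (row=6, col=0)
  Distance 1: (row=5, col=0)
  Distance 2: (row=5, col=1)
  Distance 3: (row=4, col=1), (row=5, col=2)
  Distance 4: (row=3, col=1), (row=4, col=2), (row=5, col=3), (row=6, col=2)
  Distance 5: (row=2, col=1), (row=3, col=0), (row=3, col=2), (row=4, col=3), (row=5, col=4), (row=7, col=2)  <- goal reached here
One shortest path (5 moves): (row=6, col=0) -> (row=5, col=0) -> (row=5, col=1) -> (row=4, col=1) -> (row=3, col=1) -> (row=2, col=1)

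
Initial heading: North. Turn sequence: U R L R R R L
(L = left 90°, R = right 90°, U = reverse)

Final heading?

Start: North
  U (U-turn (180°)) -> South
  R (right (90° clockwise)) -> West
  L (left (90° counter-clockwise)) -> South
  R (right (90° clockwise)) -> West
  R (right (90° clockwise)) -> North
  R (right (90° clockwise)) -> East
  L (left (90° counter-clockwise)) -> North
Final: North

Answer: Final heading: North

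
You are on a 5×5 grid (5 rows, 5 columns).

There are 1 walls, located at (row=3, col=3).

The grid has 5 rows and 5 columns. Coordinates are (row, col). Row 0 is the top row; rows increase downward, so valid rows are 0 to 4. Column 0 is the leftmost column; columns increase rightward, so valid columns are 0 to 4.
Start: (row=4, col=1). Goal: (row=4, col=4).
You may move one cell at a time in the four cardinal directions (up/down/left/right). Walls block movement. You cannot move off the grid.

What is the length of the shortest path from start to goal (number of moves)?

Answer: Shortest path length: 3

Derivation:
BFS from (row=4, col=1) until reaching (row=4, col=4):
  Distance 0: (row=4, col=1)
  Distance 1: (row=3, col=1), (row=4, col=0), (row=4, col=2)
  Distance 2: (row=2, col=1), (row=3, col=0), (row=3, col=2), (row=4, col=3)
  Distance 3: (row=1, col=1), (row=2, col=0), (row=2, col=2), (row=4, col=4)  <- goal reached here
One shortest path (3 moves): (row=4, col=1) -> (row=4, col=2) -> (row=4, col=3) -> (row=4, col=4)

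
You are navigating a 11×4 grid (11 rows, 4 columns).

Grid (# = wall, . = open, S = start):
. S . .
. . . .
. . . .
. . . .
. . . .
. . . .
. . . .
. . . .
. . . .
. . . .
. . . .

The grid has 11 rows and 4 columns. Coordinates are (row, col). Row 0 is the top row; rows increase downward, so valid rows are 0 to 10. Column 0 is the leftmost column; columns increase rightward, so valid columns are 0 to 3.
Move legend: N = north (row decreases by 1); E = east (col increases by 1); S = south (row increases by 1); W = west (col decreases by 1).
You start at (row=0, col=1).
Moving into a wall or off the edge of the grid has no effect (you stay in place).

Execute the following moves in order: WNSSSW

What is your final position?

Answer: Final position: (row=3, col=0)

Derivation:
Start: (row=0, col=1)
  W (west): (row=0, col=1) -> (row=0, col=0)
  N (north): blocked, stay at (row=0, col=0)
  S (south): (row=0, col=0) -> (row=1, col=0)
  S (south): (row=1, col=0) -> (row=2, col=0)
  S (south): (row=2, col=0) -> (row=3, col=0)
  W (west): blocked, stay at (row=3, col=0)
Final: (row=3, col=0)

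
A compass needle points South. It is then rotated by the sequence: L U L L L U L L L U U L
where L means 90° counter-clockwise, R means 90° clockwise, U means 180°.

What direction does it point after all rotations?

Start: South
  L (left (90° counter-clockwise)) -> East
  U (U-turn (180°)) -> West
  L (left (90° counter-clockwise)) -> South
  L (left (90° counter-clockwise)) -> East
  L (left (90° counter-clockwise)) -> North
  U (U-turn (180°)) -> South
  L (left (90° counter-clockwise)) -> East
  L (left (90° counter-clockwise)) -> North
  L (left (90° counter-clockwise)) -> West
  U (U-turn (180°)) -> East
  U (U-turn (180°)) -> West
  L (left (90° counter-clockwise)) -> South
Final: South

Answer: Final heading: South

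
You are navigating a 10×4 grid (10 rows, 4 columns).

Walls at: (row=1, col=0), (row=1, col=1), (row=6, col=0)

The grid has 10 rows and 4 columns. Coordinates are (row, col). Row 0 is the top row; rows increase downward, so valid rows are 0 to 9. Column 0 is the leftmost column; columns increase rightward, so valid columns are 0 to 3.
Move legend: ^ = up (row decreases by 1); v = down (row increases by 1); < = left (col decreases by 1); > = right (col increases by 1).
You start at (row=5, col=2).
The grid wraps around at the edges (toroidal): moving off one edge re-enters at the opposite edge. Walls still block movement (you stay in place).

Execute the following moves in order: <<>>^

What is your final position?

Answer: Final position: (row=4, col=2)

Derivation:
Start: (row=5, col=2)
  < (left): (row=5, col=2) -> (row=5, col=1)
  < (left): (row=5, col=1) -> (row=5, col=0)
  > (right): (row=5, col=0) -> (row=5, col=1)
  > (right): (row=5, col=1) -> (row=5, col=2)
  ^ (up): (row=5, col=2) -> (row=4, col=2)
Final: (row=4, col=2)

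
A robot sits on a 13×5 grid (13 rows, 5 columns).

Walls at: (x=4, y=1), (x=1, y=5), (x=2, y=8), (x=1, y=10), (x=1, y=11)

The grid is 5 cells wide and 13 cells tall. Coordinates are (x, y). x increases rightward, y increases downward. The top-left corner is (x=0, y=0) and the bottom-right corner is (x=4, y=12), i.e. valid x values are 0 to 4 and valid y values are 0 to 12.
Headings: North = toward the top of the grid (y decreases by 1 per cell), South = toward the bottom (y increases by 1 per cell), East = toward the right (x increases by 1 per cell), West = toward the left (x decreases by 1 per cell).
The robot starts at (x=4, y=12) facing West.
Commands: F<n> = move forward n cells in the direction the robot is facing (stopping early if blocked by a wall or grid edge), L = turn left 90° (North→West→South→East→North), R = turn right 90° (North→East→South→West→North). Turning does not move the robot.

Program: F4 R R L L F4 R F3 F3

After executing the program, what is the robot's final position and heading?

Answer: Final position: (x=0, y=6), facing North

Derivation:
Start: (x=4, y=12), facing West
  F4: move forward 4, now at (x=0, y=12)
  R: turn right, now facing North
  R: turn right, now facing East
  L: turn left, now facing North
  L: turn left, now facing West
  F4: move forward 0/4 (blocked), now at (x=0, y=12)
  R: turn right, now facing North
  F3: move forward 3, now at (x=0, y=9)
  F3: move forward 3, now at (x=0, y=6)
Final: (x=0, y=6), facing North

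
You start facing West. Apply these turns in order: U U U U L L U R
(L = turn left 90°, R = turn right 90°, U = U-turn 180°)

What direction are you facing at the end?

Answer: Final heading: North

Derivation:
Start: West
  U (U-turn (180°)) -> East
  U (U-turn (180°)) -> West
  U (U-turn (180°)) -> East
  U (U-turn (180°)) -> West
  L (left (90° counter-clockwise)) -> South
  L (left (90° counter-clockwise)) -> East
  U (U-turn (180°)) -> West
  R (right (90° clockwise)) -> North
Final: North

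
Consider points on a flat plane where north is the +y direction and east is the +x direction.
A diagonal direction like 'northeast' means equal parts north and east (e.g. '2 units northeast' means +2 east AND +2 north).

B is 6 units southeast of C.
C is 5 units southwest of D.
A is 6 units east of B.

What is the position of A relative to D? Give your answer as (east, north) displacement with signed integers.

Answer: A is at (east=7, north=-11) relative to D.

Derivation:
Place D at the origin (east=0, north=0).
  C is 5 units southwest of D: delta (east=-5, north=-5); C at (east=-5, north=-5).
  B is 6 units southeast of C: delta (east=+6, north=-6); B at (east=1, north=-11).
  A is 6 units east of B: delta (east=+6, north=+0); A at (east=7, north=-11).
Therefore A relative to D: (east=7, north=-11).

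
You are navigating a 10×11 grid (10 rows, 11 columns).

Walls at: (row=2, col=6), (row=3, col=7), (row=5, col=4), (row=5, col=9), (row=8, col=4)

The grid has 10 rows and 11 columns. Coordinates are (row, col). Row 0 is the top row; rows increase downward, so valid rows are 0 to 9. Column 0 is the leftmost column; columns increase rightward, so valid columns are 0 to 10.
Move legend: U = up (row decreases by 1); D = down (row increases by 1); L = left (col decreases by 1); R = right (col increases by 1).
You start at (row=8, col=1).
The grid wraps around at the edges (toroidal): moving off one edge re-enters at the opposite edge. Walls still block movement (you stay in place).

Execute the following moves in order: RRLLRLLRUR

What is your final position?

Start: (row=8, col=1)
  R (right): (row=8, col=1) -> (row=8, col=2)
  R (right): (row=8, col=2) -> (row=8, col=3)
  L (left): (row=8, col=3) -> (row=8, col=2)
  L (left): (row=8, col=2) -> (row=8, col=1)
  R (right): (row=8, col=1) -> (row=8, col=2)
  L (left): (row=8, col=2) -> (row=8, col=1)
  L (left): (row=8, col=1) -> (row=8, col=0)
  R (right): (row=8, col=0) -> (row=8, col=1)
  U (up): (row=8, col=1) -> (row=7, col=1)
  R (right): (row=7, col=1) -> (row=7, col=2)
Final: (row=7, col=2)

Answer: Final position: (row=7, col=2)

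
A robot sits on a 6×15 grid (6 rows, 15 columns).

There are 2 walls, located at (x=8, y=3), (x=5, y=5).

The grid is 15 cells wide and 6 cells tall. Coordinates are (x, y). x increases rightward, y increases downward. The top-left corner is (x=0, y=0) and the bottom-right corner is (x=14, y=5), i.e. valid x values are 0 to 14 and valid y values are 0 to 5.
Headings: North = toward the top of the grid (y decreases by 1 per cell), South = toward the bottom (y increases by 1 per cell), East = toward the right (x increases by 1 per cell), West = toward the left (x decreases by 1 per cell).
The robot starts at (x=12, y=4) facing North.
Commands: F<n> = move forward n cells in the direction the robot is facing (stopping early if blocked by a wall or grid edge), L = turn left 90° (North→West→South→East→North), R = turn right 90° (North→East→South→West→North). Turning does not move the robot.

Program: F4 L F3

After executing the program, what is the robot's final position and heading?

Start: (x=12, y=4), facing North
  F4: move forward 4, now at (x=12, y=0)
  L: turn left, now facing West
  F3: move forward 3, now at (x=9, y=0)
Final: (x=9, y=0), facing West

Answer: Final position: (x=9, y=0), facing West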